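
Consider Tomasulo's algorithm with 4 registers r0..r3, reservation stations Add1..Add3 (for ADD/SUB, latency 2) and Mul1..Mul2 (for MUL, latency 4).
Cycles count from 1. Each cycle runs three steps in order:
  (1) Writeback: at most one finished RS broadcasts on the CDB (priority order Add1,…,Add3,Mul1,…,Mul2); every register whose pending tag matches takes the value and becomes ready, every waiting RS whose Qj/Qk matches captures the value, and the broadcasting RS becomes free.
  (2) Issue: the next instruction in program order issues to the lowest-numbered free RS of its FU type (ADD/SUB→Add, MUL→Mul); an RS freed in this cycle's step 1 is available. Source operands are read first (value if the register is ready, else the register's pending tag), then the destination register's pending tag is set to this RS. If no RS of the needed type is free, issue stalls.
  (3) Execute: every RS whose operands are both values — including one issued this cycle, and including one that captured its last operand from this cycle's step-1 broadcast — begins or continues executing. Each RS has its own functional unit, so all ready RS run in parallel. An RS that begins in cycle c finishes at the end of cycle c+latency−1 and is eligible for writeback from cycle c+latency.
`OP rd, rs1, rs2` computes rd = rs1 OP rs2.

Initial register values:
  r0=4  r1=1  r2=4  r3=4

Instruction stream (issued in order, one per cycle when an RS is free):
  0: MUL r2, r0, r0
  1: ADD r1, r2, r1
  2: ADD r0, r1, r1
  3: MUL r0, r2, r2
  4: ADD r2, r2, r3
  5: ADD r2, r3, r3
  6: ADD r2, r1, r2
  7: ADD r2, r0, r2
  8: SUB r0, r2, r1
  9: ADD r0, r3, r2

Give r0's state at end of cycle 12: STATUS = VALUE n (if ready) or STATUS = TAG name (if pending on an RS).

cycle 1: issue MUL r2<-Mul1 // r0:4,r1:1,r2:Mul1,r3:4
cycle 2: issue ADD r1<-Add1 // r0:4,r1:Add1,r2:Mul1,r3:4
cycle 3: issue ADD r0<-Add2 // r0:Add2,r1:Add1,r2:Mul1,r3:4
cycle 4: issue MUL r0<-Mul2 // r0:Mul2,r1:Add1,r2:Mul1,r3:4
cycle 5: CDB Mul1=16; issue ADD r2<-Add3 // r0:Mul2,r1:Add1,r2:Add3,r3:4
cycle 6: stall // r0:Mul2,r1:Add1,r2:Add3,r3:4
cycle 7: CDB Add1=17; issue ADD r2<-Add1 // r0:Mul2,r1:17,r2:Add1,r3:4
cycle 8: CDB Add3=20; issue ADD r2<-Add3 // r0:Mul2,r1:17,r2:Add3,r3:4
cycle 9: CDB Add1=8; issue ADD r2<-Add1 // r0:Mul2,r1:17,r2:Add1,r3:4
cycle 10: CDB Add2=34; issue SUB r0<-Add2 // r0:Add2,r1:17,r2:Add1,r3:4
cycle 11: CDB Add3=25; issue ADD r0<-Add3 // r0:Add3,r1:17,r2:Add1,r3:4
cycle 12: CDB Mul2=256 // r0:Add3,r1:17,r2:Add1,r3:4

STATUS = TAG Add3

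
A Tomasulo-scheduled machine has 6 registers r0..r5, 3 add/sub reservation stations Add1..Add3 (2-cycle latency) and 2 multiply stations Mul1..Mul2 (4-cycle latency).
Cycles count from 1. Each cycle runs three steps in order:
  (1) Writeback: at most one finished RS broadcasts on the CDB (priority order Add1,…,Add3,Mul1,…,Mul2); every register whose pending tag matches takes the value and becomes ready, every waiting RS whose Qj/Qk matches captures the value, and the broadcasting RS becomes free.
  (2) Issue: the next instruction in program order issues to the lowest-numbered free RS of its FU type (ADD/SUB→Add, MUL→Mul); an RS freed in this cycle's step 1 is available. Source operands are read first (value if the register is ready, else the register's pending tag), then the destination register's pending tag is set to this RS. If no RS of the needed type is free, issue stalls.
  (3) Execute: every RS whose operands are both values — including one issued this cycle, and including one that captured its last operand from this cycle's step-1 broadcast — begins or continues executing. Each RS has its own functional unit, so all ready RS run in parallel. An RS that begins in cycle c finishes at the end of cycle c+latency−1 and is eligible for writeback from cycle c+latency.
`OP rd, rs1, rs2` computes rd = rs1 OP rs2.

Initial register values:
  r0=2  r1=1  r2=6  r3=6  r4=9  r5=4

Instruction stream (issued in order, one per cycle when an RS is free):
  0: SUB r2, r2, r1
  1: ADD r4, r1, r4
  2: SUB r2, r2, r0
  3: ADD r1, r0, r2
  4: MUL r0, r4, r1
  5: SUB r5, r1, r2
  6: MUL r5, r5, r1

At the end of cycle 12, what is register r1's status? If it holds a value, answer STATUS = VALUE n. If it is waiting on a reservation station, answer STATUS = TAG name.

STATUS = VALUE 5

  c1: issue SUB r2<-Add1  regs: r0:2,r1:1,r2:Add1,r3:6,r4:9,r5:4
  c2: issue ADD r4<-Add2  regs: r0:2,r1:1,r2:Add1,r3:6,r4:Add2,r5:4
  c3: CDB Add1=5; issue SUB r2<-Add1  regs: r0:2,r1:1,r2:Add1,r3:6,r4:Add2,r5:4
  c4: CDB Add2=10; issue ADD r1<-Add2  regs: r0:2,r1:Add2,r2:Add1,r3:6,r4:10,r5:4
  c5: CDB Add1=3; issue MUL r0<-Mul1  regs: r0:Mul1,r1:Add2,r2:3,r3:6,r4:10,r5:4
  c6: issue SUB r5<-Add1  regs: r0:Mul1,r1:Add2,r2:3,r3:6,r4:10,r5:Add1
  c7: CDB Add2=5; issue MUL r5<-Mul2  regs: r0:Mul1,r1:5,r2:3,r3:6,r4:10,r5:Mul2
  c8: -  regs: r0:Mul1,r1:5,r2:3,r3:6,r4:10,r5:Mul2
  c9: CDB Add1=2  regs: r0:Mul1,r1:5,r2:3,r3:6,r4:10,r5:Mul2
  c10: -  regs: r0:Mul1,r1:5,r2:3,r3:6,r4:10,r5:Mul2
  c11: CDB Mul1=50  regs: r0:50,r1:5,r2:3,r3:6,r4:10,r5:Mul2
  c12: -  regs: r0:50,r1:5,r2:3,r3:6,r4:10,r5:Mul2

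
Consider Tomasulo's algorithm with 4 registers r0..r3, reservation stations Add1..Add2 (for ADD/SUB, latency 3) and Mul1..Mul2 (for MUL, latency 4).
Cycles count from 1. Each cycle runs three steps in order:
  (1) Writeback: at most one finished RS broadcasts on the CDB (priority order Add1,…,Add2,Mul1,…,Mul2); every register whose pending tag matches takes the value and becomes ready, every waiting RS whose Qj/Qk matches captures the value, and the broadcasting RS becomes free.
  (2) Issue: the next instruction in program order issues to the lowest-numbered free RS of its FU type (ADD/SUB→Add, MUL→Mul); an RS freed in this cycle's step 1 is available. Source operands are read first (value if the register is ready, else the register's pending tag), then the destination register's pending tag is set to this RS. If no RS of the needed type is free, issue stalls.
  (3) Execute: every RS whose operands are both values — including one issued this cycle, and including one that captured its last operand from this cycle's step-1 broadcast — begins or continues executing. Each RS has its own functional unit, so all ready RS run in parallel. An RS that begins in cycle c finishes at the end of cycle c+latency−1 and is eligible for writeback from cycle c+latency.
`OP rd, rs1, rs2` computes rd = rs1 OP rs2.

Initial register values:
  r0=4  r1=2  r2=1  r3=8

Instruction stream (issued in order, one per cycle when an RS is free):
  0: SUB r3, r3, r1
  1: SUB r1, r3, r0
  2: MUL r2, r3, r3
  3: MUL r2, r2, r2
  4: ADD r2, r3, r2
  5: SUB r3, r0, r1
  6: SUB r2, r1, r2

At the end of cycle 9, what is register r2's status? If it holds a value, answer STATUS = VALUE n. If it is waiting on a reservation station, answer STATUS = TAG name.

  c1: issue SUB r3<-Add1  regs: r0:4,r1:2,r2:1,r3:Add1
  c2: issue SUB r1<-Add2  regs: r0:4,r1:Add2,r2:1,r3:Add1
  c3: issue MUL r2<-Mul1  regs: r0:4,r1:Add2,r2:Mul1,r3:Add1
  c4: CDB Add1=6; issue MUL r2<-Mul2  regs: r0:4,r1:Add2,r2:Mul2,r3:6
  c5: issue ADD r2<-Add1  regs: r0:4,r1:Add2,r2:Add1,r3:6
  c6: stall  regs: r0:4,r1:Add2,r2:Add1,r3:6
  c7: CDB Add2=2; issue SUB r3<-Add2  regs: r0:4,r1:2,r2:Add1,r3:Add2
  c8: CDB Mul1=36; stall  regs: r0:4,r1:2,r2:Add1,r3:Add2
  c9: stall  regs: r0:4,r1:2,r2:Add1,r3:Add2

STATUS = TAG Add1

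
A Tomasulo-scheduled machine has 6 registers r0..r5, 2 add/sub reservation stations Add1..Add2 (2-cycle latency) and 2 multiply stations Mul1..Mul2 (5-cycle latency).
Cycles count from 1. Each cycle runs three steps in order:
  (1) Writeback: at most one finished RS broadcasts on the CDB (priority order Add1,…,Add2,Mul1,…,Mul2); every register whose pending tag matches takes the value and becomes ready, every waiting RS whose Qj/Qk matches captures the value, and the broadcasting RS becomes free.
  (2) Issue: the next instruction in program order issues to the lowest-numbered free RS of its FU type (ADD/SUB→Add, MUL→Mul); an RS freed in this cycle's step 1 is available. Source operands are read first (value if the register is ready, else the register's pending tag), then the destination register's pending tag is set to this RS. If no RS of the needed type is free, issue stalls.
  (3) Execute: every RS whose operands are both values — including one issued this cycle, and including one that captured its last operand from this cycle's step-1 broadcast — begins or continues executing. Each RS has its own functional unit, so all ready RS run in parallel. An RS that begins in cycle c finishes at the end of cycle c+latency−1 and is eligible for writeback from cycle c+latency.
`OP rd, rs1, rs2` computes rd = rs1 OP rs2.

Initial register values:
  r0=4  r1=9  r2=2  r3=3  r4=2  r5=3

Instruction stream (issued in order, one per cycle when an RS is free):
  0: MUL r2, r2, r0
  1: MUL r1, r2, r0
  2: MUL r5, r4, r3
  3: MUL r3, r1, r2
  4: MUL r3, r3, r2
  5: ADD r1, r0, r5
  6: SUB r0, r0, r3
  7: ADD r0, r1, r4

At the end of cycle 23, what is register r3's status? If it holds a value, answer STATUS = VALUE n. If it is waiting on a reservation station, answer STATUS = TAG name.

STATUS = VALUE 2048

cycle 1: issue MUL r2<-Mul1 // r0:4,r1:9,r2:Mul1,r3:3,r4:2,r5:3
cycle 2: issue MUL r1<-Mul2 // r0:4,r1:Mul2,r2:Mul1,r3:3,r4:2,r5:3
cycle 3: stall // r0:4,r1:Mul2,r2:Mul1,r3:3,r4:2,r5:3
cycle 4: stall // r0:4,r1:Mul2,r2:Mul1,r3:3,r4:2,r5:3
cycle 5: stall // r0:4,r1:Mul2,r2:Mul1,r3:3,r4:2,r5:3
cycle 6: CDB Mul1=8; issue MUL r5<-Mul1 // r0:4,r1:Mul2,r2:8,r3:3,r4:2,r5:Mul1
cycle 7: stall // r0:4,r1:Mul2,r2:8,r3:3,r4:2,r5:Mul1
cycle 8: stall // r0:4,r1:Mul2,r2:8,r3:3,r4:2,r5:Mul1
cycle 9: stall // r0:4,r1:Mul2,r2:8,r3:3,r4:2,r5:Mul1
cycle 10: stall // r0:4,r1:Mul2,r2:8,r3:3,r4:2,r5:Mul1
cycle 11: CDB Mul1=6; issue MUL r3<-Mul1 // r0:4,r1:Mul2,r2:8,r3:Mul1,r4:2,r5:6
cycle 12: CDB Mul2=32; issue MUL r3<-Mul2 // r0:4,r1:32,r2:8,r3:Mul2,r4:2,r5:6
cycle 13: issue ADD r1<-Add1 // r0:4,r1:Add1,r2:8,r3:Mul2,r4:2,r5:6
cycle 14: issue SUB r0<-Add2 // r0:Add2,r1:Add1,r2:8,r3:Mul2,r4:2,r5:6
cycle 15: CDB Add1=10; issue ADD r0<-Add1 // r0:Add1,r1:10,r2:8,r3:Mul2,r4:2,r5:6
cycle 16: - // r0:Add1,r1:10,r2:8,r3:Mul2,r4:2,r5:6
cycle 17: CDB Add1=12 // r0:12,r1:10,r2:8,r3:Mul2,r4:2,r5:6
cycle 18: CDB Mul1=256 // r0:12,r1:10,r2:8,r3:Mul2,r4:2,r5:6
cycle 19: - // r0:12,r1:10,r2:8,r3:Mul2,r4:2,r5:6
cycle 20: - // r0:12,r1:10,r2:8,r3:Mul2,r4:2,r5:6
cycle 21: - // r0:12,r1:10,r2:8,r3:Mul2,r4:2,r5:6
cycle 22: - // r0:12,r1:10,r2:8,r3:Mul2,r4:2,r5:6
cycle 23: CDB Mul2=2048 // r0:12,r1:10,r2:8,r3:2048,r4:2,r5:6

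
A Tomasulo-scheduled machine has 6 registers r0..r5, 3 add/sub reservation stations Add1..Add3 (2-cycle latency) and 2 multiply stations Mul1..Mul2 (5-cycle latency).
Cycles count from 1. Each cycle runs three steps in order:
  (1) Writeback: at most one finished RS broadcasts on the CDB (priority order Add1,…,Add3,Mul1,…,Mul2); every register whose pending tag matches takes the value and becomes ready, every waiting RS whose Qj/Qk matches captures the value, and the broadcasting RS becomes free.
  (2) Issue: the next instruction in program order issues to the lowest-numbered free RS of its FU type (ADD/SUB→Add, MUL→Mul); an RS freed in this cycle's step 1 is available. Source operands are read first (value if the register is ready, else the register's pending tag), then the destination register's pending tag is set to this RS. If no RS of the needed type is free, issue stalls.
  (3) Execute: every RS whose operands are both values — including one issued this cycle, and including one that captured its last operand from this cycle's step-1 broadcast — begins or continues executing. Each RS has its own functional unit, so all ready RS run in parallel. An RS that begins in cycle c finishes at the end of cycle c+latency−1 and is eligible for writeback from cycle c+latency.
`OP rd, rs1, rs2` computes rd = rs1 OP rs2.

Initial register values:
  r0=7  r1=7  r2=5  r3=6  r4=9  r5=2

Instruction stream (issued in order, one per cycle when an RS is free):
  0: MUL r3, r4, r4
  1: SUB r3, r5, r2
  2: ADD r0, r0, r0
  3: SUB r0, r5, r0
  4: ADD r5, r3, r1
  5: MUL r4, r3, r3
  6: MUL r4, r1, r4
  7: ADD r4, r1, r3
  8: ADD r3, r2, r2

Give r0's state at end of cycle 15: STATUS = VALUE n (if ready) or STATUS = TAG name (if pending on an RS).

STATUS = VALUE -12

c1: issue MUL r3<-Mul1 | r0:7,r1:7,r2:5,r3:Mul1,r4:9,r5:2
c2: issue SUB r3<-Add1 | r0:7,r1:7,r2:5,r3:Add1,r4:9,r5:2
c3: issue ADD r0<-Add2 | r0:Add2,r1:7,r2:5,r3:Add1,r4:9,r5:2
c4: CDB Add1=-3; issue SUB r0<-Add1 | r0:Add1,r1:7,r2:5,r3:-3,r4:9,r5:2
c5: CDB Add2=14; issue ADD r5<-Add2 | r0:Add1,r1:7,r2:5,r3:-3,r4:9,r5:Add2
c6: CDB Mul1=81; issue MUL r4<-Mul1 | r0:Add1,r1:7,r2:5,r3:-3,r4:Mul1,r5:Add2
c7: CDB Add1=-12; issue MUL r4<-Mul2 | r0:-12,r1:7,r2:5,r3:-3,r4:Mul2,r5:Add2
c8: CDB Add2=4; issue ADD r4<-Add1 | r0:-12,r1:7,r2:5,r3:-3,r4:Add1,r5:4
c9: issue ADD r3<-Add2 | r0:-12,r1:7,r2:5,r3:Add2,r4:Add1,r5:4
c10: CDB Add1=4 | r0:-12,r1:7,r2:5,r3:Add2,r4:4,r5:4
c11: CDB Add2=10 | r0:-12,r1:7,r2:5,r3:10,r4:4,r5:4
c12: CDB Mul1=9 | r0:-12,r1:7,r2:5,r3:10,r4:4,r5:4
c13: - | r0:-12,r1:7,r2:5,r3:10,r4:4,r5:4
c14: - | r0:-12,r1:7,r2:5,r3:10,r4:4,r5:4
c15: - | r0:-12,r1:7,r2:5,r3:10,r4:4,r5:4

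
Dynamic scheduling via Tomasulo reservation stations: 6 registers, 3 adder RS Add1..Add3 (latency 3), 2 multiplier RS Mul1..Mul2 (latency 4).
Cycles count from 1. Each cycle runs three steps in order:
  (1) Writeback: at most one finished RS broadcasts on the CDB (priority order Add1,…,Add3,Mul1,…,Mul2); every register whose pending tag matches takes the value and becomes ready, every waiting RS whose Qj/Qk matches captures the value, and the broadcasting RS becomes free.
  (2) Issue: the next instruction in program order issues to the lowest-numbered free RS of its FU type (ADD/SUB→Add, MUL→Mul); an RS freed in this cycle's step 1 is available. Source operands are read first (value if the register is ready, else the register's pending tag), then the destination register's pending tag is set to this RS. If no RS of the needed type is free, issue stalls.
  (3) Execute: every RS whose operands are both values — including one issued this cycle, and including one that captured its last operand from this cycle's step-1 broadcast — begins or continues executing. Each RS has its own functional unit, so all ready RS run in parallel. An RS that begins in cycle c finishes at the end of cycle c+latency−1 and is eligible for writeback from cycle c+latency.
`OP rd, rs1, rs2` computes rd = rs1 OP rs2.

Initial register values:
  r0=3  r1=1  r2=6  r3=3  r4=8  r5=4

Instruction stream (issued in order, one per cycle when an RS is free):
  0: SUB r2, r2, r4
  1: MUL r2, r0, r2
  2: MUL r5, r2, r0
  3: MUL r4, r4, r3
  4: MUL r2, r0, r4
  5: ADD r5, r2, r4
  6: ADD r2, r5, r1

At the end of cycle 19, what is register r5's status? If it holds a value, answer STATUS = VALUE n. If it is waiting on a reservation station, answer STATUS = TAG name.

cycle 1: issue SUB r2<-Add1 // r0:3,r1:1,r2:Add1,r3:3,r4:8,r5:4
cycle 2: issue MUL r2<-Mul1 // r0:3,r1:1,r2:Mul1,r3:3,r4:8,r5:4
cycle 3: issue MUL r5<-Mul2 // r0:3,r1:1,r2:Mul1,r3:3,r4:8,r5:Mul2
cycle 4: CDB Add1=-2; stall // r0:3,r1:1,r2:Mul1,r3:3,r4:8,r5:Mul2
cycle 5: stall // r0:3,r1:1,r2:Mul1,r3:3,r4:8,r5:Mul2
cycle 6: stall // r0:3,r1:1,r2:Mul1,r3:3,r4:8,r5:Mul2
cycle 7: stall // r0:3,r1:1,r2:Mul1,r3:3,r4:8,r5:Mul2
cycle 8: CDB Mul1=-6; issue MUL r4<-Mul1 // r0:3,r1:1,r2:-6,r3:3,r4:Mul1,r5:Mul2
cycle 9: stall // r0:3,r1:1,r2:-6,r3:3,r4:Mul1,r5:Mul2
cycle 10: stall // r0:3,r1:1,r2:-6,r3:3,r4:Mul1,r5:Mul2
cycle 11: stall // r0:3,r1:1,r2:-6,r3:3,r4:Mul1,r5:Mul2
cycle 12: CDB Mul1=24; issue MUL r2<-Mul1 // r0:3,r1:1,r2:Mul1,r3:3,r4:24,r5:Mul2
cycle 13: CDB Mul2=-18; issue ADD r5<-Add1 // r0:3,r1:1,r2:Mul1,r3:3,r4:24,r5:Add1
cycle 14: issue ADD r2<-Add2 // r0:3,r1:1,r2:Add2,r3:3,r4:24,r5:Add1
cycle 15: - // r0:3,r1:1,r2:Add2,r3:3,r4:24,r5:Add1
cycle 16: CDB Mul1=72 // r0:3,r1:1,r2:Add2,r3:3,r4:24,r5:Add1
cycle 17: - // r0:3,r1:1,r2:Add2,r3:3,r4:24,r5:Add1
cycle 18: - // r0:3,r1:1,r2:Add2,r3:3,r4:24,r5:Add1
cycle 19: CDB Add1=96 // r0:3,r1:1,r2:Add2,r3:3,r4:24,r5:96

STATUS = VALUE 96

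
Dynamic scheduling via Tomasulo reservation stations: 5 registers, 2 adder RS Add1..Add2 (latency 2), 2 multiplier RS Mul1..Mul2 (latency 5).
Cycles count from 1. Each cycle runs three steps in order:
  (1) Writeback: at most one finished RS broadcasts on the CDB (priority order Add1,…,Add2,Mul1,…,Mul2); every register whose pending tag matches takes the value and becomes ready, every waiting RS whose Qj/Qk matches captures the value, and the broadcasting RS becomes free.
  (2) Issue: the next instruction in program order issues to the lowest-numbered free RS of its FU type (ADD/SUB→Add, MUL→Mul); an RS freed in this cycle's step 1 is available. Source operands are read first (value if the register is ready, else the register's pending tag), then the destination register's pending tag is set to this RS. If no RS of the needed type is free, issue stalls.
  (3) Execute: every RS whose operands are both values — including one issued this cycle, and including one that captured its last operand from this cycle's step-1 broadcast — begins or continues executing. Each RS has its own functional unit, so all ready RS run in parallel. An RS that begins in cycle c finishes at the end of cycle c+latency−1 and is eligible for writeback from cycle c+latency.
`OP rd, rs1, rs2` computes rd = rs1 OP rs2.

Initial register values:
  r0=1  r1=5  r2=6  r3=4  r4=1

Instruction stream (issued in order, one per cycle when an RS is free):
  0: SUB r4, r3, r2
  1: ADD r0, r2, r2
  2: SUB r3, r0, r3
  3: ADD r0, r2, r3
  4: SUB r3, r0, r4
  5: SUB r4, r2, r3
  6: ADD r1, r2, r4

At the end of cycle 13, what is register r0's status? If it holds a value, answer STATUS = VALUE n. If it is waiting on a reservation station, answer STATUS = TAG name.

STATUS = VALUE 14

cycle 1: issue SUB r4<-Add1 // r0:1,r1:5,r2:6,r3:4,r4:Add1
cycle 2: issue ADD r0<-Add2 // r0:Add2,r1:5,r2:6,r3:4,r4:Add1
cycle 3: CDB Add1=-2; issue SUB r3<-Add1 // r0:Add2,r1:5,r2:6,r3:Add1,r4:-2
cycle 4: CDB Add2=12; issue ADD r0<-Add2 // r0:Add2,r1:5,r2:6,r3:Add1,r4:-2
cycle 5: stall // r0:Add2,r1:5,r2:6,r3:Add1,r4:-2
cycle 6: CDB Add1=8; issue SUB r3<-Add1 // r0:Add2,r1:5,r2:6,r3:Add1,r4:-2
cycle 7: stall // r0:Add2,r1:5,r2:6,r3:Add1,r4:-2
cycle 8: CDB Add2=14; issue SUB r4<-Add2 // r0:14,r1:5,r2:6,r3:Add1,r4:Add2
cycle 9: stall // r0:14,r1:5,r2:6,r3:Add1,r4:Add2
cycle 10: CDB Add1=16; issue ADD r1<-Add1 // r0:14,r1:Add1,r2:6,r3:16,r4:Add2
cycle 11: - // r0:14,r1:Add1,r2:6,r3:16,r4:Add2
cycle 12: CDB Add2=-10 // r0:14,r1:Add1,r2:6,r3:16,r4:-10
cycle 13: - // r0:14,r1:Add1,r2:6,r3:16,r4:-10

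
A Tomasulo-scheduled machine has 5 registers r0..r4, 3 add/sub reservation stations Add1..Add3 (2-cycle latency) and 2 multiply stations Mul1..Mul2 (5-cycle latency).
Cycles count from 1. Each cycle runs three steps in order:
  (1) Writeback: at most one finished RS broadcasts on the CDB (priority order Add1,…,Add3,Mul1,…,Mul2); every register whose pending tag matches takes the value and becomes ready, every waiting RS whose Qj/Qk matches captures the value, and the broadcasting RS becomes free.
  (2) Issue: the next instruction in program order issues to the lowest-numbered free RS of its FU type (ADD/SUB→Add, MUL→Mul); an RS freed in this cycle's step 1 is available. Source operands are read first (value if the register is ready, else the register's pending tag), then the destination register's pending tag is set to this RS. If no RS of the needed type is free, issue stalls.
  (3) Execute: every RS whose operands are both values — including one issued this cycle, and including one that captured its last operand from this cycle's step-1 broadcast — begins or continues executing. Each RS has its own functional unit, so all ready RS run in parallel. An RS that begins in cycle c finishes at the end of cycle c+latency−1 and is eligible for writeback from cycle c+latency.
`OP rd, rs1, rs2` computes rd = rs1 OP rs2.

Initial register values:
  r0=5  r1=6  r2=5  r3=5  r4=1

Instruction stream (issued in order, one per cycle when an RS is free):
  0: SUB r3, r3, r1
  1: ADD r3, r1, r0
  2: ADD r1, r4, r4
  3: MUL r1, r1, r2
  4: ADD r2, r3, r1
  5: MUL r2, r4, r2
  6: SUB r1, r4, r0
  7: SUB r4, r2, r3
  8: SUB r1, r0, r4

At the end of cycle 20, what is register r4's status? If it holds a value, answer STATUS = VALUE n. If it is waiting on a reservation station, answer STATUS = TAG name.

STATUS = VALUE 10

c1: issue SUB r3<-Add1 | r0:5,r1:6,r2:5,r3:Add1,r4:1
c2: issue ADD r3<-Add2 | r0:5,r1:6,r2:5,r3:Add2,r4:1
c3: CDB Add1=-1; issue ADD r1<-Add1 | r0:5,r1:Add1,r2:5,r3:Add2,r4:1
c4: CDB Add2=11; issue MUL r1<-Mul1 | r0:5,r1:Mul1,r2:5,r3:11,r4:1
c5: CDB Add1=2; issue ADD r2<-Add1 | r0:5,r1:Mul1,r2:Add1,r3:11,r4:1
c6: issue MUL r2<-Mul2 | r0:5,r1:Mul1,r2:Mul2,r3:11,r4:1
c7: issue SUB r1<-Add2 | r0:5,r1:Add2,r2:Mul2,r3:11,r4:1
c8: issue SUB r4<-Add3 | r0:5,r1:Add2,r2:Mul2,r3:11,r4:Add3
c9: CDB Add2=-4; issue SUB r1<-Add2 | r0:5,r1:Add2,r2:Mul2,r3:11,r4:Add3
c10: CDB Mul1=10 | r0:5,r1:Add2,r2:Mul2,r3:11,r4:Add3
c11: - | r0:5,r1:Add2,r2:Mul2,r3:11,r4:Add3
c12: CDB Add1=21 | r0:5,r1:Add2,r2:Mul2,r3:11,r4:Add3
c13: - | r0:5,r1:Add2,r2:Mul2,r3:11,r4:Add3
c14: - | r0:5,r1:Add2,r2:Mul2,r3:11,r4:Add3
c15: - | r0:5,r1:Add2,r2:Mul2,r3:11,r4:Add3
c16: - | r0:5,r1:Add2,r2:Mul2,r3:11,r4:Add3
c17: CDB Mul2=21 | r0:5,r1:Add2,r2:21,r3:11,r4:Add3
c18: - | r0:5,r1:Add2,r2:21,r3:11,r4:Add3
c19: CDB Add3=10 | r0:5,r1:Add2,r2:21,r3:11,r4:10
c20: - | r0:5,r1:Add2,r2:21,r3:11,r4:10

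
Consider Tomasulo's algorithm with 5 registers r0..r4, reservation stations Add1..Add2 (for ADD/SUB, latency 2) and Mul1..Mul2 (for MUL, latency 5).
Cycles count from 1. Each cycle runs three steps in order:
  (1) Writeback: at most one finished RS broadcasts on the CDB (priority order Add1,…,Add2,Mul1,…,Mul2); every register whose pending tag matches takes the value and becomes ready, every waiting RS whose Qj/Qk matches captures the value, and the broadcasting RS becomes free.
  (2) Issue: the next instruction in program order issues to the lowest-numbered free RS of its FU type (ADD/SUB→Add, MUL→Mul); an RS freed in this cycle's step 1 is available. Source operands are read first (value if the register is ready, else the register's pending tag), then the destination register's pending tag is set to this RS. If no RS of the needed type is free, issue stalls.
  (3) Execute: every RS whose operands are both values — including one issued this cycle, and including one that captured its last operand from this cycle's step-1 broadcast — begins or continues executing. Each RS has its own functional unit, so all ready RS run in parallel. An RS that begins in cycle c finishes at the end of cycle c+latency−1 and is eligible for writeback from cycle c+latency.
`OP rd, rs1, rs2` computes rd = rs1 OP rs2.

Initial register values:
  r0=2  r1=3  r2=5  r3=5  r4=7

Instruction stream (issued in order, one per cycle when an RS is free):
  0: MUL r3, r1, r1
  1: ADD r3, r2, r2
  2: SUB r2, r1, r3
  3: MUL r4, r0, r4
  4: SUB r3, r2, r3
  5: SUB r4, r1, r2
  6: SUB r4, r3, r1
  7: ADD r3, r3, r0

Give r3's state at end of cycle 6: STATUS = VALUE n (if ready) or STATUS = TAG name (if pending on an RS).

STATUS = TAG Add1

cycle 1: issue MUL r3<-Mul1 // r0:2,r1:3,r2:5,r3:Mul1,r4:7
cycle 2: issue ADD r3<-Add1 // r0:2,r1:3,r2:5,r3:Add1,r4:7
cycle 3: issue SUB r2<-Add2 // r0:2,r1:3,r2:Add2,r3:Add1,r4:7
cycle 4: CDB Add1=10; issue MUL r4<-Mul2 // r0:2,r1:3,r2:Add2,r3:10,r4:Mul2
cycle 5: issue SUB r3<-Add1 // r0:2,r1:3,r2:Add2,r3:Add1,r4:Mul2
cycle 6: CDB Add2=-7; issue SUB r4<-Add2 // r0:2,r1:3,r2:-7,r3:Add1,r4:Add2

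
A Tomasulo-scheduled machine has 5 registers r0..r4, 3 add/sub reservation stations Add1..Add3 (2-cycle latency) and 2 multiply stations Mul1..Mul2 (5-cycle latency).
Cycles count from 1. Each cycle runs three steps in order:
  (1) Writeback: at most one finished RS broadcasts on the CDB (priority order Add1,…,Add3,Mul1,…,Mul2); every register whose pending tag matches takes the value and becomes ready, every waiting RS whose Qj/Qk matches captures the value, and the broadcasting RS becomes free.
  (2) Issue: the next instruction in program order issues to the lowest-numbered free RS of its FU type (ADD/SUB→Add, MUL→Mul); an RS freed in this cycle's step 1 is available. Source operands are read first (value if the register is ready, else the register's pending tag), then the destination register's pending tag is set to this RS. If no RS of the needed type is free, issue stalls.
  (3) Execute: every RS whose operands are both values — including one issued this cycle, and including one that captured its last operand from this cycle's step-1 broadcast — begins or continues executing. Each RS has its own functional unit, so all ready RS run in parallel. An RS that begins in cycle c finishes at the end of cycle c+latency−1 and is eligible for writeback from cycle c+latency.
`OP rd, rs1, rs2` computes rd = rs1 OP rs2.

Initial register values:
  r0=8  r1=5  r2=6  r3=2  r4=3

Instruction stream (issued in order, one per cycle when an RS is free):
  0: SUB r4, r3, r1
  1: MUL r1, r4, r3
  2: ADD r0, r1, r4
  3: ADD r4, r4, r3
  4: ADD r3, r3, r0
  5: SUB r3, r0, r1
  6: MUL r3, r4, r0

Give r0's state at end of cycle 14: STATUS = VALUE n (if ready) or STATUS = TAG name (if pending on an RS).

STATUS = VALUE -9

  c1: issue SUB r4<-Add1  regs: r0:8,r1:5,r2:6,r3:2,r4:Add1
  c2: issue MUL r1<-Mul1  regs: r0:8,r1:Mul1,r2:6,r3:2,r4:Add1
  c3: CDB Add1=-3; issue ADD r0<-Add1  regs: r0:Add1,r1:Mul1,r2:6,r3:2,r4:-3
  c4: issue ADD r4<-Add2  regs: r0:Add1,r1:Mul1,r2:6,r3:2,r4:Add2
  c5: issue ADD r3<-Add3  regs: r0:Add1,r1:Mul1,r2:6,r3:Add3,r4:Add2
  c6: CDB Add2=-1; issue SUB r3<-Add2  regs: r0:Add1,r1:Mul1,r2:6,r3:Add2,r4:-1
  c7: issue MUL r3<-Mul2  regs: r0:Add1,r1:Mul1,r2:6,r3:Mul2,r4:-1
  c8: CDB Mul1=-6  regs: r0:Add1,r1:-6,r2:6,r3:Mul2,r4:-1
  c9: -  regs: r0:Add1,r1:-6,r2:6,r3:Mul2,r4:-1
  c10: CDB Add1=-9  regs: r0:-9,r1:-6,r2:6,r3:Mul2,r4:-1
  c11: -  regs: r0:-9,r1:-6,r2:6,r3:Mul2,r4:-1
  c12: CDB Add2=-3  regs: r0:-9,r1:-6,r2:6,r3:Mul2,r4:-1
  c13: CDB Add3=-7  regs: r0:-9,r1:-6,r2:6,r3:Mul2,r4:-1
  c14: -  regs: r0:-9,r1:-6,r2:6,r3:Mul2,r4:-1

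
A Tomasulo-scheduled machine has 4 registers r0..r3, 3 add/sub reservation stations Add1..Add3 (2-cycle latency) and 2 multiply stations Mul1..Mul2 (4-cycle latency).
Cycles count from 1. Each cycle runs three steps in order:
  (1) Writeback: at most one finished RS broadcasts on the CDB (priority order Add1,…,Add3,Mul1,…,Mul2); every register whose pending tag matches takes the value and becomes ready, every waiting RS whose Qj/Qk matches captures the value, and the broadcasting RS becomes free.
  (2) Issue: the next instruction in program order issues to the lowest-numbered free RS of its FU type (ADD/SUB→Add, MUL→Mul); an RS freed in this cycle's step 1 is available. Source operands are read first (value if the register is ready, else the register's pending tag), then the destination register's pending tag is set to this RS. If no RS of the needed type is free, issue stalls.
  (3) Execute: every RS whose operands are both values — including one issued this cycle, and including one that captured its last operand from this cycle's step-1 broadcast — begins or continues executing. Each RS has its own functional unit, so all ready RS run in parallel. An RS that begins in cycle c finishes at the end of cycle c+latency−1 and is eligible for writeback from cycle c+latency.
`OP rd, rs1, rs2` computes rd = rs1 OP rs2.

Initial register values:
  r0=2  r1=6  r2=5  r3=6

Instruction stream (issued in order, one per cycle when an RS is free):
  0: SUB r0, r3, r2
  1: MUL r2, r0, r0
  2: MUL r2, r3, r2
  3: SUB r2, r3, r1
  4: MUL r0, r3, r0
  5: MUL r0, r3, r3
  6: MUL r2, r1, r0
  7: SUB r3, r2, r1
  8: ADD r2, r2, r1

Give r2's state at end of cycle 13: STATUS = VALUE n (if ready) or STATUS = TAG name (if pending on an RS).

STATUS = TAG Mul2

cycle 1: issue SUB r0<-Add1 // r0:Add1,r1:6,r2:5,r3:6
cycle 2: issue MUL r2<-Mul1 // r0:Add1,r1:6,r2:Mul1,r3:6
cycle 3: CDB Add1=1; issue MUL r2<-Mul2 // r0:1,r1:6,r2:Mul2,r3:6
cycle 4: issue SUB r2<-Add1 // r0:1,r1:6,r2:Add1,r3:6
cycle 5: stall // r0:1,r1:6,r2:Add1,r3:6
cycle 6: CDB Add1=0; stall // r0:1,r1:6,r2:0,r3:6
cycle 7: CDB Mul1=1; issue MUL r0<-Mul1 // r0:Mul1,r1:6,r2:0,r3:6
cycle 8: stall // r0:Mul1,r1:6,r2:0,r3:6
cycle 9: stall // r0:Mul1,r1:6,r2:0,r3:6
cycle 10: stall // r0:Mul1,r1:6,r2:0,r3:6
cycle 11: CDB Mul1=6; issue MUL r0<-Mul1 // r0:Mul1,r1:6,r2:0,r3:6
cycle 12: CDB Mul2=6; issue MUL r2<-Mul2 // r0:Mul1,r1:6,r2:Mul2,r3:6
cycle 13: issue SUB r3<-Add1 // r0:Mul1,r1:6,r2:Mul2,r3:Add1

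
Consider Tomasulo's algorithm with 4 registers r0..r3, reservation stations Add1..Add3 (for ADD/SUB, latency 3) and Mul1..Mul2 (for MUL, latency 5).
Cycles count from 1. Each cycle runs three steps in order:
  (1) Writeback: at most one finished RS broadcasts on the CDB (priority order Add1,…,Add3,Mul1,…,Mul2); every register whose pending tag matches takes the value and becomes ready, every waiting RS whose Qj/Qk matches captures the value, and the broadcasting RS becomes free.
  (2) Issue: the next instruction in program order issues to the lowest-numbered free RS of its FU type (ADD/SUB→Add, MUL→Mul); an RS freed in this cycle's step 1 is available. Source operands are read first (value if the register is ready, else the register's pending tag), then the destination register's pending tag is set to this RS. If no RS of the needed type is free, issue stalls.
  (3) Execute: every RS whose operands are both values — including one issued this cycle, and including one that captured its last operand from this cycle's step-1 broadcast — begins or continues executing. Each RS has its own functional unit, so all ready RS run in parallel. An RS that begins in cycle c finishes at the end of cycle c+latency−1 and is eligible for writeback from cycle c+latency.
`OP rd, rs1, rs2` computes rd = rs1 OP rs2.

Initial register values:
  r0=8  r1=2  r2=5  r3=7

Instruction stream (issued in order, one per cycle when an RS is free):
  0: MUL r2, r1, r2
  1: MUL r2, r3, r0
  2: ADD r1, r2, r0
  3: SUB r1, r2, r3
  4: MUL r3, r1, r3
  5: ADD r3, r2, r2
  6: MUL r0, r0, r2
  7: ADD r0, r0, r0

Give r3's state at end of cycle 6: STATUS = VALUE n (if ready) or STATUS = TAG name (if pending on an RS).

STATUS = TAG Mul1

  c1: issue MUL r2<-Mul1  regs: r0:8,r1:2,r2:Mul1,r3:7
  c2: issue MUL r2<-Mul2  regs: r0:8,r1:2,r2:Mul2,r3:7
  c3: issue ADD r1<-Add1  regs: r0:8,r1:Add1,r2:Mul2,r3:7
  c4: issue SUB r1<-Add2  regs: r0:8,r1:Add2,r2:Mul2,r3:7
  c5: stall  regs: r0:8,r1:Add2,r2:Mul2,r3:7
  c6: CDB Mul1=10; issue MUL r3<-Mul1  regs: r0:8,r1:Add2,r2:Mul2,r3:Mul1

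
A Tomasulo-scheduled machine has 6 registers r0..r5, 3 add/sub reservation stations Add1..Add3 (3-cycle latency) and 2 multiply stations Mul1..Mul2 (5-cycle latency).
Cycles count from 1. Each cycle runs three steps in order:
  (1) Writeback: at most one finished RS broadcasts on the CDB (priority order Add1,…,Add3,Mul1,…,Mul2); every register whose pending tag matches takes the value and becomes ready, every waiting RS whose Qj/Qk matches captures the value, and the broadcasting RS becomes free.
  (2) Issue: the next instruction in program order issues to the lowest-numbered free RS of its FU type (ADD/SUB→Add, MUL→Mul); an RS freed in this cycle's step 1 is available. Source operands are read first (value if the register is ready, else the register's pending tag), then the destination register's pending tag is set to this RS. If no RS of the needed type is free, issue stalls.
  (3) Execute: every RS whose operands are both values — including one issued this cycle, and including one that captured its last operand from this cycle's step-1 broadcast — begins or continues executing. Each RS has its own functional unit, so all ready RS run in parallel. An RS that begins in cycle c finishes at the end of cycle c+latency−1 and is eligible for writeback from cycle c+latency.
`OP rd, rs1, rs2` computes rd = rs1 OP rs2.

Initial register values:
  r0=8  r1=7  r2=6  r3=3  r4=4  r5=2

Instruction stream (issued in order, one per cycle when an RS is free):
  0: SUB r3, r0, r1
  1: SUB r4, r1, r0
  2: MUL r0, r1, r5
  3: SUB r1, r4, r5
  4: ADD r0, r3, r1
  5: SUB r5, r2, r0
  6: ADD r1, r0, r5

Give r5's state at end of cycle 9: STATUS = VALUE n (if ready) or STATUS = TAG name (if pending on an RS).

STATUS = TAG Add3

  c1: issue SUB r3<-Add1  regs: r0:8,r1:7,r2:6,r3:Add1,r4:4,r5:2
  c2: issue SUB r4<-Add2  regs: r0:8,r1:7,r2:6,r3:Add1,r4:Add2,r5:2
  c3: issue MUL r0<-Mul1  regs: r0:Mul1,r1:7,r2:6,r3:Add1,r4:Add2,r5:2
  c4: CDB Add1=1; issue SUB r1<-Add1  regs: r0:Mul1,r1:Add1,r2:6,r3:1,r4:Add2,r5:2
  c5: CDB Add2=-1; issue ADD r0<-Add2  regs: r0:Add2,r1:Add1,r2:6,r3:1,r4:-1,r5:2
  c6: issue SUB r5<-Add3  regs: r0:Add2,r1:Add1,r2:6,r3:1,r4:-1,r5:Add3
  c7: stall  regs: r0:Add2,r1:Add1,r2:6,r3:1,r4:-1,r5:Add3
  c8: CDB Add1=-3; issue ADD r1<-Add1  regs: r0:Add2,r1:Add1,r2:6,r3:1,r4:-1,r5:Add3
  c9: CDB Mul1=14  regs: r0:Add2,r1:Add1,r2:6,r3:1,r4:-1,r5:Add3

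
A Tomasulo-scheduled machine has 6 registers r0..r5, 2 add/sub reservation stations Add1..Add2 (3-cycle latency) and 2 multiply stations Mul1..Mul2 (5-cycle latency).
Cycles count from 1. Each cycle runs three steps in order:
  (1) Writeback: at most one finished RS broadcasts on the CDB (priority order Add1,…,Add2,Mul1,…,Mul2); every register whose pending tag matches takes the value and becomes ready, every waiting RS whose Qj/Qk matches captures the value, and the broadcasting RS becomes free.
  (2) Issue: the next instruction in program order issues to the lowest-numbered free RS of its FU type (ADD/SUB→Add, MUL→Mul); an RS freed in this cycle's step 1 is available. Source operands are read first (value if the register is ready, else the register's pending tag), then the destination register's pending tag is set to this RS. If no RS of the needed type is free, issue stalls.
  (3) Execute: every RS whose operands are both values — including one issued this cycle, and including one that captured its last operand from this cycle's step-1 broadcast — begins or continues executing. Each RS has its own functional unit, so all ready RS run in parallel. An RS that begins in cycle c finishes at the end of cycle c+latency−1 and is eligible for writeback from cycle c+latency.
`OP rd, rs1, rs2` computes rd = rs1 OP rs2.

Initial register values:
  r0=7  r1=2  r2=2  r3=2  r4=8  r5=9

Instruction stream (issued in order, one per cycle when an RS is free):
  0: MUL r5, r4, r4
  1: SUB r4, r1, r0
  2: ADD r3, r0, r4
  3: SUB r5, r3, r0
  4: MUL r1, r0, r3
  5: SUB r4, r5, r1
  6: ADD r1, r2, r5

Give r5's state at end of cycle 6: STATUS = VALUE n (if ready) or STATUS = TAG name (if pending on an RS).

STATUS = TAG Add1

c1: issue MUL r5<-Mul1 | r0:7,r1:2,r2:2,r3:2,r4:8,r5:Mul1
c2: issue SUB r4<-Add1 | r0:7,r1:2,r2:2,r3:2,r4:Add1,r5:Mul1
c3: issue ADD r3<-Add2 | r0:7,r1:2,r2:2,r3:Add2,r4:Add1,r5:Mul1
c4: stall | r0:7,r1:2,r2:2,r3:Add2,r4:Add1,r5:Mul1
c5: CDB Add1=-5; issue SUB r5<-Add1 | r0:7,r1:2,r2:2,r3:Add2,r4:-5,r5:Add1
c6: CDB Mul1=64; issue MUL r1<-Mul1 | r0:7,r1:Mul1,r2:2,r3:Add2,r4:-5,r5:Add1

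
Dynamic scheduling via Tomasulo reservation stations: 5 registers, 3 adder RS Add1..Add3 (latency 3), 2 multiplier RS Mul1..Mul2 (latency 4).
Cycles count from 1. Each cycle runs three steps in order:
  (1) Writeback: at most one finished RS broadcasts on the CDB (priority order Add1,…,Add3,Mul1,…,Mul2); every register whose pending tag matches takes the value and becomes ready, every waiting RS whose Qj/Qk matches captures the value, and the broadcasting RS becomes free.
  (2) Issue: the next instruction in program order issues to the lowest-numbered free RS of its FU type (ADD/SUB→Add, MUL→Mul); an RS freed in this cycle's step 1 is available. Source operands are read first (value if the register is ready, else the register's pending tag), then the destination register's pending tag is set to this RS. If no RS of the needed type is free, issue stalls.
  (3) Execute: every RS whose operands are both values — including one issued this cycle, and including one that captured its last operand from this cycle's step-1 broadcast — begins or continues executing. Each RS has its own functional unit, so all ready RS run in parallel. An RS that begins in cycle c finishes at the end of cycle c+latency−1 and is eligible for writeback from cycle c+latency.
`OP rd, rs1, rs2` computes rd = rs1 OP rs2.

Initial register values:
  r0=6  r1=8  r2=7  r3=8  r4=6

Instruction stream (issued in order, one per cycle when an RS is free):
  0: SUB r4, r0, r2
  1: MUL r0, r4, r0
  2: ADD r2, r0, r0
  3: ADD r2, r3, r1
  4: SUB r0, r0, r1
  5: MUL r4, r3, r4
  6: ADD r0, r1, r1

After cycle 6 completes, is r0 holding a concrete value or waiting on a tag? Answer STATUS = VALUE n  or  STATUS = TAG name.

cycle 1: issue SUB r4<-Add1 // r0:6,r1:8,r2:7,r3:8,r4:Add1
cycle 2: issue MUL r0<-Mul1 // r0:Mul1,r1:8,r2:7,r3:8,r4:Add1
cycle 3: issue ADD r2<-Add2 // r0:Mul1,r1:8,r2:Add2,r3:8,r4:Add1
cycle 4: CDB Add1=-1; issue ADD r2<-Add1 // r0:Mul1,r1:8,r2:Add1,r3:8,r4:-1
cycle 5: issue SUB r0<-Add3 // r0:Add3,r1:8,r2:Add1,r3:8,r4:-1
cycle 6: issue MUL r4<-Mul2 // r0:Add3,r1:8,r2:Add1,r3:8,r4:Mul2

STATUS = TAG Add3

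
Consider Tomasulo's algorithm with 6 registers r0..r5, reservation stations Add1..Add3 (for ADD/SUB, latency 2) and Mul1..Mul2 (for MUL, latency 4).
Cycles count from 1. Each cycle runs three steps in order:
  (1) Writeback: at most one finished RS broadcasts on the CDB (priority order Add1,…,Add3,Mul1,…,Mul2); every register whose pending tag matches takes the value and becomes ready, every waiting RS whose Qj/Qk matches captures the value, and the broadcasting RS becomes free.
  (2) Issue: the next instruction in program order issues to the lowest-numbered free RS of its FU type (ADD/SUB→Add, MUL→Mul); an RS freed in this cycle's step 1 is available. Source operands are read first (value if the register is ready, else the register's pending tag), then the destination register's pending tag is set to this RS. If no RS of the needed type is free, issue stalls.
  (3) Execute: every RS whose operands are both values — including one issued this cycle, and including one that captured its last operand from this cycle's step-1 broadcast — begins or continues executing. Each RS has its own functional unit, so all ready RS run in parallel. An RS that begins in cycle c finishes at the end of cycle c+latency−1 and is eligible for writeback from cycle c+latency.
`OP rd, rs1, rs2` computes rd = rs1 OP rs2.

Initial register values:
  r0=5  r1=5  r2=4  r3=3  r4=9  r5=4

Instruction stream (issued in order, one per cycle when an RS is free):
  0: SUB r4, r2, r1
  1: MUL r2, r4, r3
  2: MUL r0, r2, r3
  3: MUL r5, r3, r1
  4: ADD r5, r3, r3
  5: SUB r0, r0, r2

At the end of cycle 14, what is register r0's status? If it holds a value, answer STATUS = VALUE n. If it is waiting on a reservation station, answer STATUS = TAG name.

c1: issue SUB r4<-Add1 | r0:5,r1:5,r2:4,r3:3,r4:Add1,r5:4
c2: issue MUL r2<-Mul1 | r0:5,r1:5,r2:Mul1,r3:3,r4:Add1,r5:4
c3: CDB Add1=-1; issue MUL r0<-Mul2 | r0:Mul2,r1:5,r2:Mul1,r3:3,r4:-1,r5:4
c4: stall | r0:Mul2,r1:5,r2:Mul1,r3:3,r4:-1,r5:4
c5: stall | r0:Mul2,r1:5,r2:Mul1,r3:3,r4:-1,r5:4
c6: stall | r0:Mul2,r1:5,r2:Mul1,r3:3,r4:-1,r5:4
c7: CDB Mul1=-3; issue MUL r5<-Mul1 | r0:Mul2,r1:5,r2:-3,r3:3,r4:-1,r5:Mul1
c8: issue ADD r5<-Add1 | r0:Mul2,r1:5,r2:-3,r3:3,r4:-1,r5:Add1
c9: issue SUB r0<-Add2 | r0:Add2,r1:5,r2:-3,r3:3,r4:-1,r5:Add1
c10: CDB Add1=6 | r0:Add2,r1:5,r2:-3,r3:3,r4:-1,r5:6
c11: CDB Mul1=15 | r0:Add2,r1:5,r2:-3,r3:3,r4:-1,r5:6
c12: CDB Mul2=-9 | r0:Add2,r1:5,r2:-3,r3:3,r4:-1,r5:6
c13: - | r0:Add2,r1:5,r2:-3,r3:3,r4:-1,r5:6
c14: CDB Add2=-6 | r0:-6,r1:5,r2:-3,r3:3,r4:-1,r5:6

STATUS = VALUE -6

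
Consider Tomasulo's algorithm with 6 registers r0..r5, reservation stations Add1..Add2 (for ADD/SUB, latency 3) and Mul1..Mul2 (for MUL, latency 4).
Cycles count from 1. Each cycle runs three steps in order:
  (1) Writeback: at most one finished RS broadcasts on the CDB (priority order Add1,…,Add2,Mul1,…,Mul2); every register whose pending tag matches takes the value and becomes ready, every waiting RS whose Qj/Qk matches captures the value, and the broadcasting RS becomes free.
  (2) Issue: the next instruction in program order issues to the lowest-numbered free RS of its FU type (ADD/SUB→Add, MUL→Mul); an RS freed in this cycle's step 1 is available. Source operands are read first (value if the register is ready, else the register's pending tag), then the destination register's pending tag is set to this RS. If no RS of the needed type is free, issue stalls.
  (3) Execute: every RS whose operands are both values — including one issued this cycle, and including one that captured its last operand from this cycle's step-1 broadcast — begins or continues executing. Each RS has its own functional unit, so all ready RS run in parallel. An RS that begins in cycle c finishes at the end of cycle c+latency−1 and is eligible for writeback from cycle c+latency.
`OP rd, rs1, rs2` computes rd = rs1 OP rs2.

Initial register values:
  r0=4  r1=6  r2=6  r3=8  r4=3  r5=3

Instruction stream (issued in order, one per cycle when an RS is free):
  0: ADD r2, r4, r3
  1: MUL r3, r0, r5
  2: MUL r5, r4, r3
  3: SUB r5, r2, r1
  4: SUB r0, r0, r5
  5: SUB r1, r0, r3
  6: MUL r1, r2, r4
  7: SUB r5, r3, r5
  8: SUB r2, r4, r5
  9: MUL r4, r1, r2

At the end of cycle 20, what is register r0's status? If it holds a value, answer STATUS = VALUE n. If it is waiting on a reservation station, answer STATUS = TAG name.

STATUS = VALUE -1

cycle 1: issue ADD r2<-Add1 // r0:4,r1:6,r2:Add1,r3:8,r4:3,r5:3
cycle 2: issue MUL r3<-Mul1 // r0:4,r1:6,r2:Add1,r3:Mul1,r4:3,r5:3
cycle 3: issue MUL r5<-Mul2 // r0:4,r1:6,r2:Add1,r3:Mul1,r4:3,r5:Mul2
cycle 4: CDB Add1=11; issue SUB r5<-Add1 // r0:4,r1:6,r2:11,r3:Mul1,r4:3,r5:Add1
cycle 5: issue SUB r0<-Add2 // r0:Add2,r1:6,r2:11,r3:Mul1,r4:3,r5:Add1
cycle 6: CDB Mul1=12; stall // r0:Add2,r1:6,r2:11,r3:12,r4:3,r5:Add1
cycle 7: CDB Add1=5; issue SUB r1<-Add1 // r0:Add2,r1:Add1,r2:11,r3:12,r4:3,r5:5
cycle 8: issue MUL r1<-Mul1 // r0:Add2,r1:Mul1,r2:11,r3:12,r4:3,r5:5
cycle 9: stall // r0:Add2,r1:Mul1,r2:11,r3:12,r4:3,r5:5
cycle 10: CDB Add2=-1; issue SUB r5<-Add2 // r0:-1,r1:Mul1,r2:11,r3:12,r4:3,r5:Add2
cycle 11: CDB Mul2=36; stall // r0:-1,r1:Mul1,r2:11,r3:12,r4:3,r5:Add2
cycle 12: CDB Mul1=33; stall // r0:-1,r1:33,r2:11,r3:12,r4:3,r5:Add2
cycle 13: CDB Add1=-13; issue SUB r2<-Add1 // r0:-1,r1:33,r2:Add1,r3:12,r4:3,r5:Add2
cycle 14: CDB Add2=7; issue MUL r4<-Mul1 // r0:-1,r1:33,r2:Add1,r3:12,r4:Mul1,r5:7
cycle 15: - // r0:-1,r1:33,r2:Add1,r3:12,r4:Mul1,r5:7
cycle 16: - // r0:-1,r1:33,r2:Add1,r3:12,r4:Mul1,r5:7
cycle 17: CDB Add1=-4 // r0:-1,r1:33,r2:-4,r3:12,r4:Mul1,r5:7
cycle 18: - // r0:-1,r1:33,r2:-4,r3:12,r4:Mul1,r5:7
cycle 19: - // r0:-1,r1:33,r2:-4,r3:12,r4:Mul1,r5:7
cycle 20: - // r0:-1,r1:33,r2:-4,r3:12,r4:Mul1,r5:7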